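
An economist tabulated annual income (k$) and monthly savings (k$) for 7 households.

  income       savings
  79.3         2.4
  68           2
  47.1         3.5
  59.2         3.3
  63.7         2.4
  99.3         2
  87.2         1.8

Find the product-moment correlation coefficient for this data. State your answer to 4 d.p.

n = 7, Σx = 503.8, Σy = 17.4, Σx² = 38157.56, Σy² = 45.9, Σxy = 1194.97
nΣxy − ΣxΣy = 8364.79 − 8766.12 = -401.33
nΣx² − (Σx)² = 267102.92 − 253814.44 = 13288.48; nΣy² − (Σy)² = 321.3 − 302.76 = 18.54
r = -401.33 / √(13288.48 × 18.54) = -401.33 / 496.3551 ≈ -0.8086

-0.8086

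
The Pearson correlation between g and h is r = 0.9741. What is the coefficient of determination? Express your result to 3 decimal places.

r² = (0.9741)² = 0.949

0.949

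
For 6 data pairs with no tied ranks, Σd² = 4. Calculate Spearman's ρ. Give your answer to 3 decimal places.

0.886

ρ = 1 − 6Σd² / [n(n²−1)] = 1 − 6×4 / (6×35)
  = 1 − 24/210 = 1 − 0.1143 ≈ 0.886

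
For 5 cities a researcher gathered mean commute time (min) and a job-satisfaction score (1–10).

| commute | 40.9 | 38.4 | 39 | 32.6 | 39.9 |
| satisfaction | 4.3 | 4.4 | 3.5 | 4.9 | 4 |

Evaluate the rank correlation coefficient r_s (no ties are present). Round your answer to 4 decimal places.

Rank commute: 5, 2, 3, 1, 4
Rank satisfaction: 3, 4, 1, 5, 2
d = rank(commute) − rank(satisfaction): 2, -2, 2, -4, 2; Σd² = 32
ρ = 1 − 6Σd² / [n(n²−1)] = 1 − 6×32 / (5×24) = 1 − 192/120 ≈ -0.6000

-0.6000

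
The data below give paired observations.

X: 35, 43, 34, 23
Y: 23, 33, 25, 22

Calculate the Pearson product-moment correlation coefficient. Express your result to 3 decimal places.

0.843

n = 4, ΣX = 135, ΣY = 103, ΣX² = 4759, ΣY² = 2727, ΣXY = 3580
nΣXY − ΣXΣY = 14320 − 13905 = 415
nΣX² − (ΣX)² = 19036 − 18225 = 811; nΣY² − (ΣY)² = 10908 − 10609 = 299
r = 415 / √(811 × 299) = 415 / 492.4317 ≈ 0.843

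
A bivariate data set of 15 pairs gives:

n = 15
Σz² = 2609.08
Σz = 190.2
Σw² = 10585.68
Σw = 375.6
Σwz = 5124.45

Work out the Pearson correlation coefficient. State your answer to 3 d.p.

r = (nΣwz − ΣwΣz) / √[(nΣw² − (Σw)²)(nΣz² − (Σz)²)]
Numerator: 15×5124.45 − 375.6×190.2 = 5427.63
Denominator: √[(158785.2 − 141075.36)(39136.2 − 36176.04)] = √[17709.84 × 2960.16] = 7240.4392
r = 5427.63 / 7240.4392 ≈ 0.750

0.750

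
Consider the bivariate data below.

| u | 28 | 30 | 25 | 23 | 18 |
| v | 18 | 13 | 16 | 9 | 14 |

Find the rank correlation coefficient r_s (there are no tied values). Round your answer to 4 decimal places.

0.2000

Rank u: 4, 5, 3, 2, 1
Rank v: 5, 2, 4, 1, 3
d = rank(u) − rank(v): -1, 3, -1, 1, -2; Σd² = 16
ρ = 1 − 6Σd² / [n(n²−1)] = 1 − 6×16 / (5×24) = 1 − 96/120 ≈ 0.2000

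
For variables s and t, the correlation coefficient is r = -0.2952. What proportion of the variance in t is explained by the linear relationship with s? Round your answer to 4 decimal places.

0.0871

r² = (-0.2952)² = 0.0871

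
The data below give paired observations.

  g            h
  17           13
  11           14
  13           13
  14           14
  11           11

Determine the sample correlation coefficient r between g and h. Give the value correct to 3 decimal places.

n = 5, Σg = 66, Σh = 65, Σg² = 896, Σh² = 851, Σgh = 861
nΣgh − ΣgΣh = 4305 − 4290 = 15
nΣg² − (Σg)² = 4480 − 4356 = 124; nΣh² − (Σh)² = 4255 − 4225 = 30
r = 15 / √(124 × 30) = 15 / 60.9918 ≈ 0.246

0.246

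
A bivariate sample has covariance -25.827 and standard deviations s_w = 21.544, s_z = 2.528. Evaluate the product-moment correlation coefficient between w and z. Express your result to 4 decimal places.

-0.4742

r = Cov(w,z) / (s_w · s_z) = -25.827 / (21.544 × 2.528)
  = -25.827 / 54.4632 ≈ -0.4742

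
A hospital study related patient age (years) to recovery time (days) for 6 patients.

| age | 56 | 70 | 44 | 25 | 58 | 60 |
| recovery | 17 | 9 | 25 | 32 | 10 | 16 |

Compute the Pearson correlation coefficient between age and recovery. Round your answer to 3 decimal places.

n = 6, Σx = 313, Σy = 109, Σx² = 17561, Σy² = 2375, Σxy = 5022
nΣxy − ΣxΣy = 30132 − 34117 = -3985
nΣx² − (Σx)² = 105366 − 97969 = 7397; nΣy² − (Σy)² = 14250 − 11881 = 2369
r = -3985 / √(7397 × 2369) = -3985 / 4186.1071 ≈ -0.952

-0.952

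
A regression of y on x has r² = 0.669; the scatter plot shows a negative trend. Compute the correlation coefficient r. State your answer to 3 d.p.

|r| = √0.669 = 0.818
The association is negative, so r = −0.818.

-0.818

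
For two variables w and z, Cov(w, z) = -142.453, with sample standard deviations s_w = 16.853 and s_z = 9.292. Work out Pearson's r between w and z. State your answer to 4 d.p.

-0.9097

r = Cov(w,z) / (s_w · s_z) = -142.453 / (16.853 × 9.292)
  = -142.453 / 156.5981 ≈ -0.9097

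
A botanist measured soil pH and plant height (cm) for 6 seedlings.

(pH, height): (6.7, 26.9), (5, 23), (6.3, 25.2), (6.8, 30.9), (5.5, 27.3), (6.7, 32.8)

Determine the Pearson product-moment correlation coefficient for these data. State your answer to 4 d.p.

0.7204

n = 6, Σx = 37, Σy = 166.1, Σx² = 230.96, Σy² = 4663.59, Σxy = 1034.02
nΣxy − ΣxΣy = 6204.12 − 6145.7 = 58.42
nΣx² − (Σx)² = 1385.76 − 1369 = 16.76; nΣy² − (Σy)² = 27981.54 − 27589.21 = 392.33
r = 58.42 / √(16.76 × 392.33) = 58.42 / 81.0892 ≈ 0.7204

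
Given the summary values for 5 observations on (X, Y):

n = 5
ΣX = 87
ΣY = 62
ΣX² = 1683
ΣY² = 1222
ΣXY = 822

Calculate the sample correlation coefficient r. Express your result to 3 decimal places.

-0.927

r = (nΣXY − ΣXΣY) / √[(nΣX² − (ΣX)²)(nΣY² − (ΣY)²)]
Numerator: 5×822 − 87×62 = -1284
Denominator: √[(8415 − 7569)(6110 − 3844)] = √[846 × 2266] = 1384.5707
r = -1284 / 1384.5707 ≈ -0.927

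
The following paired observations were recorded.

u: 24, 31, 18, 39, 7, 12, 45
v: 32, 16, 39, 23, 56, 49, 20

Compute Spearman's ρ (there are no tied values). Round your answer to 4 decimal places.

Rank u: 4, 5, 3, 6, 1, 2, 7
Rank v: 4, 1, 5, 3, 7, 6, 2
d = rank(u) − rank(v): 0, 4, -2, 3, -6, -4, 5; Σd² = 106
ρ = 1 − 6Σd² / [n(n²−1)] = 1 − 6×106 / (7×48) = 1 − 636/336 ≈ -0.8929

-0.8929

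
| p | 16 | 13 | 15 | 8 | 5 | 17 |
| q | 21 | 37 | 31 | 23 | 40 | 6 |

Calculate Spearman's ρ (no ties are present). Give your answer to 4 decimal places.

-0.8286

Rank p: 5, 3, 4, 2, 1, 6
Rank q: 2, 5, 4, 3, 6, 1
d = rank(p) − rank(q): 3, -2, 0, -1, -5, 5; Σd² = 64
ρ = 1 − 6Σd² / [n(n²−1)] = 1 − 6×64 / (6×35) = 1 − 384/210 ≈ -0.8286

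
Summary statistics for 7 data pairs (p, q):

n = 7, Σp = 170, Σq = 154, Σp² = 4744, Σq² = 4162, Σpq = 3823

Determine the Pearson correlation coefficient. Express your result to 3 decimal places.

0.120

r = (nΣpq − ΣpΣq) / √[(nΣp² − (Σp)²)(nΣq² − (Σq)²)]
Numerator: 7×3823 − 170×154 = 581
Denominator: √[(33208 − 28900)(29134 − 23716)] = √[4308 × 5418] = 4831.2259
r = 581 / 4831.2259 ≈ 0.120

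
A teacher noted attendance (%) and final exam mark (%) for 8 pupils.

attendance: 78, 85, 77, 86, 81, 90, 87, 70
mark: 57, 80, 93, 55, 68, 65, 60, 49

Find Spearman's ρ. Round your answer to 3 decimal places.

0.071

Rank attendance: 3, 5, 2, 6, 4, 8, 7, 1
Rank mark: 3, 7, 8, 2, 6, 5, 4, 1
d = rank(attendance) − rank(mark): 0, -2, -6, 4, -2, 3, 3, 0; Σd² = 78
ρ = 1 − 6Σd² / [n(n²−1)] = 1 − 6×78 / (8×63) = 1 − 468/504 ≈ 0.071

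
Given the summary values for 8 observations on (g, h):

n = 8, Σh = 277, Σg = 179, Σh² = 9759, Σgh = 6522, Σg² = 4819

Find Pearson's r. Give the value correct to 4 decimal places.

r = (nΣgh − ΣgΣh) / √[(nΣg² − (Σg)²)(nΣh² − (Σh)²)]
Numerator: 8×6522 − 179×277 = 2593
Denominator: √[(38552 − 32041)(78072 − 76729)] = √[6511 × 1343] = 2957.0717
r = 2593 / 2957.0717 ≈ 0.8769

0.8769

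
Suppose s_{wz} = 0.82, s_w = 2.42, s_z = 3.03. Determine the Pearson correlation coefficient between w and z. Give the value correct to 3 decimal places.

r = Cov(w,z) / (s_w · s_z) = 0.82 / (2.42 × 3.03)
  = 0.82 / 7.3326 ≈ 0.112

0.112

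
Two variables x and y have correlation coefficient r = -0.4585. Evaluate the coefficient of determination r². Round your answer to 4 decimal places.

0.2102

r² = (-0.4585)² = 0.2102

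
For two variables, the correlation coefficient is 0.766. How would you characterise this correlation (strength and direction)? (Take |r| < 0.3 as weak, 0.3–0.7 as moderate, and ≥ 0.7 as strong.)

r = 0.766 > 0 so the relationship is positive.
|r| = 0.766, which falls in the strong range.

strong positive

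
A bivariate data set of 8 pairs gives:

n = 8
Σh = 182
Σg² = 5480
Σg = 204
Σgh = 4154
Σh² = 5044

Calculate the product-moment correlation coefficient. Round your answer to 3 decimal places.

r = (nΣgh − ΣgΣh) / √[(nΣg² − (Σg)²)(nΣh² − (Σh)²)]
Numerator: 8×4154 − 204×182 = -3896
Denominator: √[(43840 − 41616)(40352 − 33124)] = √[2224 × 7228] = 4009.3730
r = -3896 / 4009.3730 ≈ -0.972

-0.972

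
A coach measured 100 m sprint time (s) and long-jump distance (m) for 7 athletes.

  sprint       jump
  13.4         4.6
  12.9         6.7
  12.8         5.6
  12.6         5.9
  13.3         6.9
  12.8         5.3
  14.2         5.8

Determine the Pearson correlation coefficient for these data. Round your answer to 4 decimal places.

-0.0649

n = 7, Σx = 92, Σy = 40.8, Σx² = 1210.94, Σy² = 241.56, Σxy = 536.06
nΣxy − ΣxΣy = 3752.42 − 3753.6 = -1.18
nΣx² − (Σx)² = 8476.58 − 8464 = 12.58; nΣy² − (Σy)² = 1690.92 − 1664.64 = 26.28
r = -1.18 / √(12.58 × 26.28) = -1.18 / 18.1825 ≈ -0.0649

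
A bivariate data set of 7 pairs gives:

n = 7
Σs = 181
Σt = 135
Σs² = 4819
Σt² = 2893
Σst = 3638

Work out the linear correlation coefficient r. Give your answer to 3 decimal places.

r = (nΣst − ΣsΣt) / √[(nΣs² − (Σs)²)(nΣt² − (Σt)²)]
Numerator: 7×3638 − 181×135 = 1031
Denominator: √[(33733 − 32761)(20251 − 18225)] = √[972 × 2026] = 1403.3075
r = 1031 / 1403.3075 ≈ 0.735

0.735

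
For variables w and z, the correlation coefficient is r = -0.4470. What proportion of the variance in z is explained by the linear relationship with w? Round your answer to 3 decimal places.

0.200

r² = (-0.4470)² = 0.200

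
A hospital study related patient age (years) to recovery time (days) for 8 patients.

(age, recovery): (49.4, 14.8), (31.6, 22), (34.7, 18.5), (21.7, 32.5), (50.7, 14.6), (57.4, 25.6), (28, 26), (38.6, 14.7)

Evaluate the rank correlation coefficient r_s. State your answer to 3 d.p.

-0.619

Rank age: 6, 3, 4, 1, 7, 8, 2, 5
Rank recovery: 3, 5, 4, 8, 1, 6, 7, 2
d = rank(age) − rank(recovery): 3, -2, 0, -7, 6, 2, -5, 3; Σd² = 136
ρ = 1 − 6Σd² / [n(n²−1)] = 1 − 6×136 / (8×63) = 1 − 816/504 ≈ -0.619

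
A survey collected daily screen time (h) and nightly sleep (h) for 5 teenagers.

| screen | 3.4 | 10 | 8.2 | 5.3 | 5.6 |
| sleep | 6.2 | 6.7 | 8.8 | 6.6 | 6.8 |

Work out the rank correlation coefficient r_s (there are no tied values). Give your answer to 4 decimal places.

0.7000

Rank screen: 1, 5, 4, 2, 3
Rank sleep: 1, 3, 5, 2, 4
d = rank(screen) − rank(sleep): 0, 2, -1, 0, -1; Σd² = 6
ρ = 1 − 6Σd² / [n(n²−1)] = 1 − 6×6 / (5×24) = 1 − 36/120 ≈ 0.7000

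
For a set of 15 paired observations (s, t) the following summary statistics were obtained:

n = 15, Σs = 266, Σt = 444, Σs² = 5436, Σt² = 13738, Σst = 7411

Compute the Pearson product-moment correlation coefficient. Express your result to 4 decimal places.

-0.7069

r = (nΣst − ΣsΣt) / √[(nΣs² − (Σs)²)(nΣt² − (Σt)²)]
Numerator: 15×7411 − 266×444 = -6939
Denominator: √[(81540 − 70756)(206070 − 197136)] = √[10784 × 8934] = 9815.5110
r = -6939 / 9815.5110 ≈ -0.7069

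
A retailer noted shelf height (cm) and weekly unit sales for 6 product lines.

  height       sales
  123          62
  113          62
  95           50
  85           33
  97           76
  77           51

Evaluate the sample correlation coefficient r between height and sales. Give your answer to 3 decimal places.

n = 6, Σx = 590, Σy = 334, Σx² = 59486, Σy² = 19654, Σxy = 33486
nΣxy − ΣxΣy = 200916 − 197060 = 3856
nΣx² − (Σx)² = 356916 − 348100 = 8816; nΣy² − (Σy)² = 117924 − 111556 = 6368
r = 3856 / √(8816 × 6368) = 3856 / 7492.6823 ≈ 0.515

0.515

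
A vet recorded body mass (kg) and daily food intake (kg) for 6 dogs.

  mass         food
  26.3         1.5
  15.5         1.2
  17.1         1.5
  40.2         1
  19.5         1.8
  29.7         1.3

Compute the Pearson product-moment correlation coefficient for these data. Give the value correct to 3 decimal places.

-0.579

n = 6, Σx = 148.3, Σy = 8.3, Σx² = 4102.73, Σy² = 11.87, Σxy = 197.61
nΣxy − ΣxΣy = 1185.66 − 1230.89 = -45.23
nΣx² − (Σx)² = 24616.38 − 21992.89 = 2623.49; nΣy² − (Σy)² = 71.22 − 68.89 = 2.33
r = -45.23 / √(2623.49 × 2.33) = -45.23 / 78.1840 ≈ -0.579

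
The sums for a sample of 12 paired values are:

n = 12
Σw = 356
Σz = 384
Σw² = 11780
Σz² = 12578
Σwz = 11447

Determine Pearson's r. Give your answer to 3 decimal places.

0.093

r = (nΣwz − ΣwΣz) / √[(nΣw² − (Σw)²)(nΣz² − (Σz)²)]
Numerator: 12×11447 − 356×384 = 660
Denominator: √[(141360 − 126736)(150936 − 147456)] = √[14624 × 3480] = 7133.8293
r = 660 / 7133.8293 ≈ 0.093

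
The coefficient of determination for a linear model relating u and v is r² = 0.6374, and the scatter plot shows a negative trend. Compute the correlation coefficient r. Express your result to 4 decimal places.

|r| = √0.6374 = 0.7984
The association is negative, so r = −0.7984.

-0.7984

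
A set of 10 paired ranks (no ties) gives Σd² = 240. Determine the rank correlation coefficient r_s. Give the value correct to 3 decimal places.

ρ = 1 − 6Σd² / [n(n²−1)] = 1 − 6×240 / (10×99)
  = 1 − 1440/990 = 1 − 1.4545 ≈ -0.455

-0.455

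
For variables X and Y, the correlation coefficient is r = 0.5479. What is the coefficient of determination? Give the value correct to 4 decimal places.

0.3002

r² = (0.5479)² = 0.3002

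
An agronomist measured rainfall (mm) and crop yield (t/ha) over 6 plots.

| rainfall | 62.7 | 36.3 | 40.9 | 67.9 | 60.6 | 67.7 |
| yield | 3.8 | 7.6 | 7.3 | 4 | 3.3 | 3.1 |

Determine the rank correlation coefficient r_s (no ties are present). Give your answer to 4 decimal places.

Rank rainfall: 4, 1, 2, 6, 3, 5
Rank yield: 3, 6, 5, 4, 2, 1
d = rank(rainfall) − rank(yield): 1, -5, -3, 2, 1, 4; Σd² = 56
ρ = 1 − 6Σd² / [n(n²−1)] = 1 − 6×56 / (6×35) = 1 − 336/210 ≈ -0.6000

-0.6000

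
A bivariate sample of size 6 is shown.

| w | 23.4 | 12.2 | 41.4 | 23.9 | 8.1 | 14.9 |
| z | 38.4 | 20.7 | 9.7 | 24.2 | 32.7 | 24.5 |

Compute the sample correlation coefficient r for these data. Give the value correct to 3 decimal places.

n = 6, Σw = 123.9, Σz = 150.2, Σw² = 3269.19, Σz² = 4252.32, Σwz = 2760.98
nΣwz − ΣwΣz = 16565.88 − 18609.78 = -2043.9
nΣw² − (Σw)² = 19615.14 − 15351.21 = 4263.93; nΣz² − (Σz)² = 25513.92 − 22560.04 = 2953.88
r = -2043.9 / √(4263.93 × 2953.88) = -2043.9 / 3548.9629 ≈ -0.576

-0.576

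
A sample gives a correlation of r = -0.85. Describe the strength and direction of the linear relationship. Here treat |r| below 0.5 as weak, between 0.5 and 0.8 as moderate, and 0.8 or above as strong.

r = -0.85 < 0 so the relationship is negative.
|r| = 0.85, which falls in the strong range.

strong negative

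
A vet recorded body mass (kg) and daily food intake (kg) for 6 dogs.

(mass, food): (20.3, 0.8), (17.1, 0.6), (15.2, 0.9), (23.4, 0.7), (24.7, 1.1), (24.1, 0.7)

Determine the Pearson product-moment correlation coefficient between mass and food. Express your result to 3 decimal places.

0.215

n = 6, Σx = 124.8, Σy = 4.8, Σx² = 2674, Σy² = 4, Σxy = 100.6
nΣxy − ΣxΣy = 603.6 − 599.04 = 4.56
nΣx² − (Σx)² = 16044 − 15575.04 = 468.96; nΣy² − (Σy)² = 24 − 23.04 = 0.96
r = 4.56 / √(468.96 × 0.96) = 4.56 / 21.2180 ≈ 0.215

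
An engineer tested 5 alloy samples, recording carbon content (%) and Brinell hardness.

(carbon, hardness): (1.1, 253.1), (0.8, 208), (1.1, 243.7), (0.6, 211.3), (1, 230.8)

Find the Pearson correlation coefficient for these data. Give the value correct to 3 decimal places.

n = 5, Σx = 4.6, Σy = 1146.9, Σx² = 4.42, Σy² = 264629.63, Σxy = 1070.46
nΣxy − ΣxΣy = 5352.3 − 5275.74 = 76.56
nΣx² − (Σx)² = 22.1 − 21.16 = 0.94; nΣy² − (Σy)² = 1323148.15 − 1315379.61 = 7768.54
r = 76.56 / √(0.94 × 7768.54) = 76.56 / 85.4542 ≈ 0.896

0.896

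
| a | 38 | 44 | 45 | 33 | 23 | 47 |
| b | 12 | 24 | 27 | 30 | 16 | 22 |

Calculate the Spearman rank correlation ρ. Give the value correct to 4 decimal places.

Rank a: 3, 4, 5, 2, 1, 6
Rank b: 1, 4, 5, 6, 2, 3
d = rank(a) − rank(b): 2, 0, 0, -4, -1, 3; Σd² = 30
ρ = 1 − 6Σd² / [n(n²−1)] = 1 − 6×30 / (6×35) = 1 − 180/210 ≈ 0.1429

0.1429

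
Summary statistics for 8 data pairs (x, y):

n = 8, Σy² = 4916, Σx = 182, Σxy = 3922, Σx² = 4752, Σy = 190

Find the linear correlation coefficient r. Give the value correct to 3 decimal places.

r = (nΣxy − ΣxΣy) / √[(nΣx² − (Σx)²)(nΣy² − (Σy)²)]
Numerator: 8×3922 − 182×190 = -3204
Denominator: √[(38016 − 33124)(39328 − 36100)] = √[4892 × 3228] = 3973.8364
r = -3204 / 3973.8364 ≈ -0.806

-0.806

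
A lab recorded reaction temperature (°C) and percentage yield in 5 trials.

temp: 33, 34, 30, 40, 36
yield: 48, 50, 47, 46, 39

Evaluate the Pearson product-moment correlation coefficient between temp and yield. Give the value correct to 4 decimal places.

n = 5, Σx = 173, Σy = 230, Σx² = 6041, Σy² = 10650, Σxy = 7938
nΣxy − ΣxΣy = 39690 − 39790 = -100
nΣx² − (Σx)² = 30205 − 29929 = 276; nΣy² − (Σy)² = 53250 − 52900 = 350
r = -100 / √(276 × 350) = -100 / 310.8054 ≈ -0.3217

-0.3217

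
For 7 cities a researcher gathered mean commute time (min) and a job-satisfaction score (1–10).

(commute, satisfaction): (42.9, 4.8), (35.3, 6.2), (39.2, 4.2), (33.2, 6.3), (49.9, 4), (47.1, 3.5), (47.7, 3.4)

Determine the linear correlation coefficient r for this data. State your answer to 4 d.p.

-0.8916

n = 7, Σx = 295.3, Σy = 32.4, Σx² = 12709.09, Σy² = 158.62, Σxy = 1325.21
nΣxy − ΣxΣy = 9276.47 − 9567.72 = -291.25
nΣx² − (Σx)² = 88963.63 − 87202.09 = 1761.54; nΣy² − (Σy)² = 1110.34 − 1049.76 = 60.58
r = -291.25 / √(1761.54 × 60.58) = -291.25 / 326.6712 ≈ -0.8916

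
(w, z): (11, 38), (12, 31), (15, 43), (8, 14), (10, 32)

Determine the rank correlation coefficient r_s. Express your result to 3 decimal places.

Rank w: 3, 4, 5, 1, 2
Rank z: 4, 2, 5, 1, 3
d = rank(w) − rank(z): -1, 2, 0, 0, -1; Σd² = 6
ρ = 1 − 6Σd² / [n(n²−1)] = 1 − 6×6 / (5×24) = 1 − 36/120 ≈ 0.700

0.700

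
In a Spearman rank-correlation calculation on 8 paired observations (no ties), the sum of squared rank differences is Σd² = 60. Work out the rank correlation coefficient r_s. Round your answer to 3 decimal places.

ρ = 1 − 6Σd² / [n(n²−1)] = 1 − 6×60 / (8×63)
  = 1 − 360/504 = 1 − 0.7143 ≈ 0.286

0.286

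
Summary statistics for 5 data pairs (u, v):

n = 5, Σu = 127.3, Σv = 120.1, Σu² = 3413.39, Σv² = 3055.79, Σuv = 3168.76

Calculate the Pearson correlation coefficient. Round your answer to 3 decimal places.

r = (nΣuv − ΣuΣv) / √[(nΣu² − (Σu)²)(nΣv² − (Σv)²)]
Numerator: 5×3168.76 − 127.3×120.1 = 555.07
Denominator: √[(17066.95 − 16205.29)(15278.95 − 14424.01)] = √[861.66 × 854.94] = 858.2934
r = 555.07 / 858.2934 ≈ 0.647

0.647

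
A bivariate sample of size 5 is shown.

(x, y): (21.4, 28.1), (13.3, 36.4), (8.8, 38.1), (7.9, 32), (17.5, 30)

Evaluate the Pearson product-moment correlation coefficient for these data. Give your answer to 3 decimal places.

n = 5, Σx = 68.9, Σy = 164.6, Σx² = 1080.95, Σy² = 5490.18, Σxy = 2198.54
nΣxy − ΣxΣy = 10992.7 − 11340.94 = -348.24
nΣx² − (Σx)² = 5404.75 − 4747.21 = 657.54; nΣy² − (Σy)² = 27450.9 − 27093.16 = 357.74
r = -348.24 / √(657.54 × 357.74) = -348.24 / 485.0035 ≈ -0.718

-0.718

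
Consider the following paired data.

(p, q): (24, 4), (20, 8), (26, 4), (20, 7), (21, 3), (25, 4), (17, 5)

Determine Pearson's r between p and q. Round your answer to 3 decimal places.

n = 7, Σp = 153, Σq = 35, Σp² = 3407, Σq² = 195, Σpq = 748
nΣpq − ΣpΣq = 5236 − 5355 = -119
nΣp² − (Σp)² = 23849 − 23409 = 440; nΣq² − (Σq)² = 1365 − 1225 = 140
r = -119 / √(440 × 140) = -119 / 248.1935 ≈ -0.479

-0.479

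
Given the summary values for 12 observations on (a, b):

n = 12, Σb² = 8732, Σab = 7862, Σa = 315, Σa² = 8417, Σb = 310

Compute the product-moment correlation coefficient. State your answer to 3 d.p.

-0.841

r = (nΣab − ΣaΣb) / √[(nΣa² − (Σa)²)(nΣb² − (Σb)²)]
Numerator: 12×7862 − 315×310 = -3306
Denominator: √[(101004 − 99225)(104784 − 96100)] = √[1779 × 8684] = 3930.5007
r = -3306 / 3930.5007 ≈ -0.841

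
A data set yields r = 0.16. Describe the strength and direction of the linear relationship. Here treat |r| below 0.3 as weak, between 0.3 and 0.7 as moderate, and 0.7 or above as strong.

r = 0.16 > 0 so the relationship is positive.
|r| = 0.16, which falls in the weak range.

weak positive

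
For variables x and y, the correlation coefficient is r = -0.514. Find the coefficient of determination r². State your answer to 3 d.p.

r² = (-0.514)² = 0.264

0.264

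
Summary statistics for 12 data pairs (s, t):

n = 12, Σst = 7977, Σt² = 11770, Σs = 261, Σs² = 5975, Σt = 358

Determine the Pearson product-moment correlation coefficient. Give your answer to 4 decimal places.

0.3342

r = (nΣst − ΣsΣt) / √[(nΣs² − (Σs)²)(nΣt² − (Σt)²)]
Numerator: 12×7977 − 261×358 = 2286
Denominator: √[(71700 − 68121)(141240 − 128164)] = √[3579 × 13076] = 6840.9798
r = 2286 / 6840.9798 ≈ 0.3342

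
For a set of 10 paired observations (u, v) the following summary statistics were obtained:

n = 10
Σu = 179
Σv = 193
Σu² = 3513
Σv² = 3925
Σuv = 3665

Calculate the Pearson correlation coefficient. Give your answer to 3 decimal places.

0.846

r = (nΣuv − ΣuΣv) / √[(nΣu² − (Σu)²)(nΣv² − (Σv)²)]
Numerator: 10×3665 − 179×193 = 2103
Denominator: √[(35130 − 32041)(39250 − 37249)] = √[3089 × 2001] = 2486.1796
r = 2103 / 2486.1796 ≈ 0.846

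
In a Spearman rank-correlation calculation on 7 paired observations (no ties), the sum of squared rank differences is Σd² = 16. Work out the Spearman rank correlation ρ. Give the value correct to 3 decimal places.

ρ = 1 − 6Σd² / [n(n²−1)] = 1 − 6×16 / (7×48)
  = 1 − 96/336 = 1 − 0.2857 ≈ 0.714

0.714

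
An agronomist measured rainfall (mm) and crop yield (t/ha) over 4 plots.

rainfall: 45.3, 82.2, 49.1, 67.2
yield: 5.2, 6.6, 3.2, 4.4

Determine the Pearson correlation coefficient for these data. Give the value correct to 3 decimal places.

0.662

n = 4, Σx = 243.8, Σy = 19.4, Σx² = 15735.58, Σy² = 100.2, Σxy = 1230.88
nΣxy − ΣxΣy = 4923.52 − 4729.72 = 193.8
nΣx² − (Σx)² = 62942.32 − 59438.44 = 3503.88; nΣy² − (Σy)² = 400.8 − 376.36 = 24.44
r = 193.8 / √(3503.88 × 24.44) = 193.8 / 292.6343 ≈ 0.662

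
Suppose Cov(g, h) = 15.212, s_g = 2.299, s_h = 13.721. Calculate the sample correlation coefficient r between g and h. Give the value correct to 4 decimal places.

0.4822

r = Cov(g,h) / (s_g · s_h) = 15.212 / (2.299 × 13.721)
  = 15.212 / 31.5446 ≈ 0.4822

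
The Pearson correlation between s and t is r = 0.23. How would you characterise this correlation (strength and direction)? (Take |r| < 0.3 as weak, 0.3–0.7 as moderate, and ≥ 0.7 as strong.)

r = 0.23 > 0 so the relationship is positive.
|r| = 0.23, which falls in the weak range.

weak positive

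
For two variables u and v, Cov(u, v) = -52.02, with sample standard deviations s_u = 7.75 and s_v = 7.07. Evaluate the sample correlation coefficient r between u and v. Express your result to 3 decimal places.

-0.949

r = Cov(u,v) / (s_u · s_v) = -52.02 / (7.75 × 7.07)
  = -52.02 / 54.7925 ≈ -0.949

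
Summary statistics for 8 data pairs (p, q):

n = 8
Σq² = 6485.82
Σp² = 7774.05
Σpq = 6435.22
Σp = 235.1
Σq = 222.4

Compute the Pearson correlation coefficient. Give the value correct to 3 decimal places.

r = (nΣpq − ΣpΣq) / √[(nΣp² − (Σp)²)(nΣq² − (Σq)²)]
Numerator: 8×6435.22 − 235.1×222.4 = -804.48
Denominator: √[(62192.4 − 55272.01)(51886.56 − 49461.76)] = √[6920.39 × 2424.8] = 4096.4084
r = -804.48 / 4096.4084 ≈ -0.196

-0.196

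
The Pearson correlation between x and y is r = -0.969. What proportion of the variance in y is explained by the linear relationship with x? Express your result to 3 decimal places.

0.939

r² = (-0.969)² = 0.939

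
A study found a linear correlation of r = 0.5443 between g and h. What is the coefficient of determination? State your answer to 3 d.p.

r² = (0.5443)² = 0.296

0.296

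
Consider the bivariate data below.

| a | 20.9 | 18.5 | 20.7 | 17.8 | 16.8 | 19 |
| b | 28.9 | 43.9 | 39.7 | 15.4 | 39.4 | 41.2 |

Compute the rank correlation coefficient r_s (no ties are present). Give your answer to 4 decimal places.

0.0857

Rank a: 6, 3, 5, 2, 1, 4
Rank b: 2, 6, 4, 1, 3, 5
d = rank(a) − rank(b): 4, -3, 1, 1, -2, -1; Σd² = 32
ρ = 1 − 6Σd² / [n(n²−1)] = 1 − 6×32 / (6×35) = 1 − 192/210 ≈ 0.0857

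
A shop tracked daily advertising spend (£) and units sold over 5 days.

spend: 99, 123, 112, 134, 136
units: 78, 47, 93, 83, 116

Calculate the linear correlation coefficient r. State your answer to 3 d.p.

0.285

n = 5, Σx = 604, Σy = 417, Σx² = 73926, Σy² = 37287, Σxy = 50817
nΣxy − ΣxΣy = 254085 − 251868 = 2217
nΣx² − (Σx)² = 369630 − 364816 = 4814; nΣy² − (Σy)² = 186435 − 173889 = 12546
r = 2217 / √(4814 × 12546) = 2217 / 7771.5149 ≈ 0.285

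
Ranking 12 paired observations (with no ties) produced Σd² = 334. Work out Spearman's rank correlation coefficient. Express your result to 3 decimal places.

-0.168

ρ = 1 − 6Σd² / [n(n²−1)] = 1 − 6×334 / (12×143)
  = 1 − 2004/1716 = 1 − 1.1678 ≈ -0.168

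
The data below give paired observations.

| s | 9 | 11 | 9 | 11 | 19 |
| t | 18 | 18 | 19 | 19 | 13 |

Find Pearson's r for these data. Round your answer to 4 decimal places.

n = 5, Σs = 59, Σt = 87, Σs² = 765, Σt² = 1539, Σst = 987
nΣst − ΣsΣt = 4935 − 5133 = -198
nΣs² − (Σs)² = 3825 − 3481 = 344; nΣt² − (Σt)² = 7695 − 7569 = 126
r = -198 / √(344 × 126) = -198 / 208.1922 ≈ -0.9510

-0.9510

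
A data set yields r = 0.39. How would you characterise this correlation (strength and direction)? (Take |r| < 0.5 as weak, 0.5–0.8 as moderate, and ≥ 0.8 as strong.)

weak positive

r = 0.39 > 0 so the relationship is positive.
|r| = 0.39, which falls in the weak range.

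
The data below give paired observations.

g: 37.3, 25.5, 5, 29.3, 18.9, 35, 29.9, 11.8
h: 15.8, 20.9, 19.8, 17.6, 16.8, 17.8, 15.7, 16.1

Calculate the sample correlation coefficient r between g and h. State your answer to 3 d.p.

-0.313

n = 8, Σg = 192.7, Σh = 140.5, Σg² = 5540.49, Σh² = 2493.03, Σgh = 3336.9
nΣgh − ΣgΣh = 26695.2 − 27074.35 = -379.15
nΣg² − (Σg)² = 44323.92 − 37133.29 = 7190.63; nΣh² − (Σh)² = 19944.24 − 19740.25 = 203.99
r = -379.15 / √(7190.63 × 203.99) = -379.15 / 1211.1220 ≈ -0.313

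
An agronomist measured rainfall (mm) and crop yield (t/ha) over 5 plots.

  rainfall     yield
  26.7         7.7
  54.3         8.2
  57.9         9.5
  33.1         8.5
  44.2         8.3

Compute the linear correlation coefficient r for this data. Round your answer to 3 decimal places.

n = 5, Σx = 216.2, Σy = 42.2, Σx² = 10063.04, Σy² = 357.92, Σxy = 1849.11
nΣxy − ΣxΣy = 9245.55 − 9123.64 = 121.91
nΣx² − (Σx)² = 50315.2 − 46742.44 = 3572.76; nΣy² − (Σy)² = 1789.6 − 1780.84 = 8.76
r = 121.91 / √(3572.76 × 8.76) = 121.91 / 176.9106 ≈ 0.689

0.689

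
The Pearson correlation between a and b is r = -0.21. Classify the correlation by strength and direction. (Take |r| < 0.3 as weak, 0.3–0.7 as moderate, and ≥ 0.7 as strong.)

r = -0.21 < 0 so the relationship is negative.
|r| = 0.21, which falls in the weak range.

weak negative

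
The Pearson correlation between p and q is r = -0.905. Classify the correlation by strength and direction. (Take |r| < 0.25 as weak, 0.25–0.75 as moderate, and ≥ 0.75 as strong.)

r = -0.905 < 0 so the relationship is negative.
|r| = 0.905, which falls in the strong range.

strong negative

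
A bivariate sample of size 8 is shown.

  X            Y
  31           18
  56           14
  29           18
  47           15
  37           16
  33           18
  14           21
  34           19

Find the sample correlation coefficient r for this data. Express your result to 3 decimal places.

-0.949

n = 8, ΣX = 281, ΣY = 139, ΣX² = 10957, ΣY² = 2451, ΣXY = 4695
nΣXY − ΣXΣY = 37560 − 39059 = -1499
nΣX² − (ΣX)² = 87656 − 78961 = 8695; nΣY² − (ΣY)² = 19608 − 19321 = 287
r = -1499 / √(8695 × 287) = -1499 / 1579.7041 ≈ -0.949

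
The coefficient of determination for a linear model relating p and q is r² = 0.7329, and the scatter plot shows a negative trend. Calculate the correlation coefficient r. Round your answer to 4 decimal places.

|r| = √0.7329 = 0.8561
The association is negative, so r = −0.8561.

-0.8561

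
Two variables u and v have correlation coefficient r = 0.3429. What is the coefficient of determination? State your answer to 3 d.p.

r² = (0.3429)² = 0.118

0.118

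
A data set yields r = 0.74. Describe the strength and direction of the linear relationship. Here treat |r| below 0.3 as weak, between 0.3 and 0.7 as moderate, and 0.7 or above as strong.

strong positive

r = 0.74 > 0 so the relationship is positive.
|r| = 0.74, which falls in the strong range.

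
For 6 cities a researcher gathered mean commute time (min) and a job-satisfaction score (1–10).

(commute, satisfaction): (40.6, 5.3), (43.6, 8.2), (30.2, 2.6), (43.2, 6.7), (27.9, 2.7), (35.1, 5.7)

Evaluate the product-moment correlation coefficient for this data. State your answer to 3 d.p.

n = 6, Σx = 220.6, Σy = 31.2, Σx² = 8338.02, Σy² = 186.76, Σxy = 1216.06
nΣxy − ΣxΣy = 7296.36 − 6882.72 = 413.64
nΣx² − (Σx)² = 50028.12 − 48664.36 = 1363.76; nΣy² − (Σy)² = 1120.56 − 973.44 = 147.12
r = 413.64 / √(1363.76 × 147.12) = 413.64 / 447.9245 ≈ 0.923

0.923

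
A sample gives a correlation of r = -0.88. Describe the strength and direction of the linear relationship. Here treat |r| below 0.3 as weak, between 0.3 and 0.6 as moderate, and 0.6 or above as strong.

r = -0.88 < 0 so the relationship is negative.
|r| = 0.88, which falls in the strong range.

strong negative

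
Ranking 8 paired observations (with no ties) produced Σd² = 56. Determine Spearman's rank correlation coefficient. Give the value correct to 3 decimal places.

0.333

ρ = 1 − 6Σd² / [n(n²−1)] = 1 − 6×56 / (8×63)
  = 1 − 336/504 = 1 − 0.6667 ≈ 0.333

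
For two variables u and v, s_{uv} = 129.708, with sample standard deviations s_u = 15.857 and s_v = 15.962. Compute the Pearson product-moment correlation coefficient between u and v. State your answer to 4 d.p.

0.5125

r = Cov(u,v) / (s_u · s_v) = 129.708 / (15.857 × 15.962)
  = 129.708 / 253.1094 ≈ 0.5125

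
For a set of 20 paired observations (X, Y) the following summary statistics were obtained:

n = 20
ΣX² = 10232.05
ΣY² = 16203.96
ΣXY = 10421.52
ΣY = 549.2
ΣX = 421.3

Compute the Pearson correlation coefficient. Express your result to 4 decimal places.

r = (nΣXY − ΣXΣY) / √[(nΣX² − (ΣX)²)(nΣY² − (ΣY)²)]
Numerator: 20×10421.52 − 421.3×549.2 = -22947.56
Denominator: √[(204641 − 177493.69)(324079.2 − 301620.64)] = √[27147.31 × 22458.56] = 24691.8912
r = -22947.56 / 24691.8912 ≈ -0.9294

-0.9294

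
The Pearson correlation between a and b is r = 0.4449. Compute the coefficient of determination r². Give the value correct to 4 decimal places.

0.1979

r² = (0.4449)² = 0.1979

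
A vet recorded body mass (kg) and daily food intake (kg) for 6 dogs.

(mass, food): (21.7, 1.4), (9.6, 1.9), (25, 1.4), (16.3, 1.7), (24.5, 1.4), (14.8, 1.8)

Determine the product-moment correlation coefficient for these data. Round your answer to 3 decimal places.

n = 6, Σx = 111.9, Σy = 9.6, Σx² = 2273.03, Σy² = 15.62, Σxy = 172.27
nΣxy − ΣxΣy = 1033.62 − 1074.24 = -40.62
nΣx² − (Σx)² = 13638.18 − 12521.61 = 1116.57; nΣy² − (Σy)² = 93.72 − 92.16 = 1.56
r = -40.62 / √(1116.57 × 1.56) = -40.62 / 41.7355 ≈ -0.973

-0.973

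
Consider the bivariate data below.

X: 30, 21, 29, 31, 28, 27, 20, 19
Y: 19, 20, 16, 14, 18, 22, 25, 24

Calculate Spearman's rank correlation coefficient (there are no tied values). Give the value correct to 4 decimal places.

Rank X: 7, 3, 6, 8, 5, 4, 2, 1
Rank Y: 4, 5, 2, 1, 3, 6, 8, 7
d = rank(X) − rank(Y): 3, -2, 4, 7, 2, -2, -6, -6; Σd² = 158
ρ = 1 − 6Σd² / [n(n²−1)] = 1 − 6×158 / (8×63) = 1 − 948/504 ≈ -0.8810

-0.8810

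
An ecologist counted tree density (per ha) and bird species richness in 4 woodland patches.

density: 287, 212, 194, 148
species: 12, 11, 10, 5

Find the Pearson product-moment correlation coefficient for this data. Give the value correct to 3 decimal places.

0.865

n = 4, Σx = 841, Σy = 38, Σx² = 186853, Σy² = 390, Σxy = 8456
nΣxy − ΣxΣy = 33824 − 31958 = 1866
nΣx² − (Σx)² = 747412 − 707281 = 40131; nΣy² − (Σy)² = 1560 − 1444 = 116
r = 1866 / √(40131 × 116) = 1866 / 2157.5903 ≈ 0.865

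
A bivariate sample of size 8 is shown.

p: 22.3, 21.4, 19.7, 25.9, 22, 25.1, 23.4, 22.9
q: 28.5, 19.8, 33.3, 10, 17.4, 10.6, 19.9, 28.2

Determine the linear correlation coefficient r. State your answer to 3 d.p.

-0.806

n = 8, Σp = 182.7, Σq = 167.7, Σp² = 4200.13, Σq² = 4019.55, Σpq = 3734.58
nΣpq − ΣpΣq = 29876.64 − 30638.79 = -762.15
nΣp² − (Σp)² = 33601.04 − 33379.29 = 221.75; nΣq² − (Σq)² = 32156.4 − 28123.29 = 4033.11
r = -762.15 / √(221.75 × 4033.11) = -762.15 / 945.6966 ≈ -0.806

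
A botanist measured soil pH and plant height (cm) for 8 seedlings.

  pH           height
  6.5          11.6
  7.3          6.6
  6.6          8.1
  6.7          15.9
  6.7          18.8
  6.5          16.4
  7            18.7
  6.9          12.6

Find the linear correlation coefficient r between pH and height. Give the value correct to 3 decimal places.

-0.276

n = 8, Σx = 54.2, Σy = 108.7, Σx² = 367.74, Σy² = 1627.39, Σxy = 733.97
nΣxy − ΣxΣy = 5871.76 − 5891.54 = -19.78
nΣx² − (Σx)² = 2941.92 − 2937.64 = 4.28; nΣy² − (Σy)² = 13019.12 − 11815.69 = 1203.43
r = -19.78 / √(4.28 × 1203.43) = -19.78 / 71.7682 ≈ -0.276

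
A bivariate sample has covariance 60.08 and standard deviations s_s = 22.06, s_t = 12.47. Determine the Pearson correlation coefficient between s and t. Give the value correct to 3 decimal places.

r = Cov(s,t) / (s_s · s_t) = 60.08 / (22.06 × 12.47)
  = 60.08 / 275.0882 ≈ 0.218

0.218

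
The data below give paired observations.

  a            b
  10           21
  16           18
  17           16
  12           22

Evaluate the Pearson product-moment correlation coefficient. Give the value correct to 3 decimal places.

-0.907

n = 4, Σa = 55, Σb = 77, Σa² = 789, Σb² = 1505, Σab = 1034
nΣab − ΣaΣb = 4136 − 4235 = -99
nΣa² − (Σa)² = 3156 − 3025 = 131; nΣb² − (Σb)² = 6020 − 5929 = 91
r = -99 / √(131 × 91) = -99 / 109.1833 ≈ -0.907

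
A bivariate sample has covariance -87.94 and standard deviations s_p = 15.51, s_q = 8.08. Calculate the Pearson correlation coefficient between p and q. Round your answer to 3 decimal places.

r = Cov(p,q) / (s_p · s_q) = -87.94 / (15.51 × 8.08)
  = -87.94 / 125.3208 ≈ -0.702

-0.702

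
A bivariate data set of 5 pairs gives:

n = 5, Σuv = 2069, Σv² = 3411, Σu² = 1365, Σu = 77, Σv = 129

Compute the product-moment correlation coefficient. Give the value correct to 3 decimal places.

0.676

r = (nΣuv − ΣuΣv) / √[(nΣu² − (Σu)²)(nΣv² − (Σv)²)]
Numerator: 5×2069 − 77×129 = 412
Denominator: √[(6825 − 5929)(17055 − 16641)] = √[896 × 414] = 609.0517
r = 412 / 609.0517 ≈ 0.676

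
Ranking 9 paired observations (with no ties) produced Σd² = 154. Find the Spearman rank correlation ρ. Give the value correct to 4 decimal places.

ρ = 1 − 6Σd² / [n(n²−1)] = 1 − 6×154 / (9×80)
  = 1 − 924/720 = 1 − 1.28333 ≈ -0.2833

-0.2833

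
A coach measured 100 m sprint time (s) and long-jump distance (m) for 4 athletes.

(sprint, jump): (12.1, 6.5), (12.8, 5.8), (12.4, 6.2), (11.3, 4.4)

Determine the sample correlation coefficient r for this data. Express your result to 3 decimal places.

0.709

n = 4, Σx = 48.6, Σy = 22.9, Σx² = 591.7, Σy² = 133.69, Σxy = 279.49
nΣxy − ΣxΣy = 1117.96 − 1112.94 = 5.02
nΣx² − (Σx)² = 2366.8 − 2361.96 = 4.84; nΣy² − (Σy)² = 534.76 − 524.41 = 10.35
r = 5.02 / √(4.84 × 10.35) = 5.02 / 7.0777 ≈ 0.709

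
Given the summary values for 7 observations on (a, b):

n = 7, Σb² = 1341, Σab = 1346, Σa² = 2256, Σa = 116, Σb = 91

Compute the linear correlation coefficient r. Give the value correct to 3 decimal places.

r = (nΣab − ΣaΣb) / √[(nΣa² − (Σa)²)(nΣb² − (Σb)²)]
Numerator: 7×1346 − 116×91 = -1134
Denominator: √[(15792 − 13456)(9387 − 8281)] = √[2336 × 1106] = 1607.3631
r = -1134 / 1607.3631 ≈ -0.706

-0.706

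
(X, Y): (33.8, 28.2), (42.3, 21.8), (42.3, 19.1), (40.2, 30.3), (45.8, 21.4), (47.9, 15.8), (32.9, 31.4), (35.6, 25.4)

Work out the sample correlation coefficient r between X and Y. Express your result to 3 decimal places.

-0.834

n = 8, ΣX = 320.8, ΣY = 193.4, ΣX² = 13078.88, ΣY² = 4892.1, ΣXY = 7575.53
nΣXY − ΣXΣY = 60604.24 − 62042.72 = -1438.48
nΣX² − (ΣX)² = 104631.04 − 102912.64 = 1718.4; nΣY² − (ΣY)² = 39136.8 − 37403.56 = 1733.24
r = -1438.48 / √(1718.4 × 1733.24) = -1438.48 / 1725.8040 ≈ -0.834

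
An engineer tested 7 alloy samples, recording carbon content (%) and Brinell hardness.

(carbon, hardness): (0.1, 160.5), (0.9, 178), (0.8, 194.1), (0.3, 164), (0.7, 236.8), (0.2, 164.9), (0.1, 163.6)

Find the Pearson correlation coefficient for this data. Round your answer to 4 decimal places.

n = 7, Σx = 3.1, Σy = 1261.9, Σx² = 2.09, Σy² = 232046.27, Σxy = 595.83
nΣxy − ΣxΣy = 4170.81 − 3911.89 = 258.92
nΣx² − (Σx)² = 14.63 − 9.61 = 5.02; nΣy² − (Σy)² = 1624323.89 − 1592391.61 = 31932.28
r = 258.92 / √(5.02 × 31932.28) = 258.92 / 400.3749 ≈ 0.6467

0.6467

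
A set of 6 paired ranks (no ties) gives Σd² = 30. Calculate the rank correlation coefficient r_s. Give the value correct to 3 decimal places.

ρ = 1 − 6Σd² / [n(n²−1)] = 1 − 6×30 / (6×35)
  = 1 − 180/210 = 1 − 0.8571 ≈ 0.143

0.143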